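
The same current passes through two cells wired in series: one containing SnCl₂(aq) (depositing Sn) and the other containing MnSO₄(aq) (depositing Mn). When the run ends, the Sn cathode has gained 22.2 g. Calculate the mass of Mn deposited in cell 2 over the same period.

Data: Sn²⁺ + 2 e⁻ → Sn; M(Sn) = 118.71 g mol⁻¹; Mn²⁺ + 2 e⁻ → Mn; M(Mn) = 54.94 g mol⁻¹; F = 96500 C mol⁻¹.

n(Sn) = 22.2 / 118.71 = 0.1870 mol.
Since Sn²⁺ + 2 e⁻ → Sn, n(e⁻) passed = 2 × 0.1870 = 0.3740 mol.
Cells in series carry the same charge, so the same 0.3740 mol of electrons passes through cell 2.
Mn²⁺ + 2 e⁻ → Mn, so n(Mn) = 0.3740 / 2 = 0.1870 mol.
m(Mn) = 0.1870 × 54.94 = 10.3 g.

10.3 g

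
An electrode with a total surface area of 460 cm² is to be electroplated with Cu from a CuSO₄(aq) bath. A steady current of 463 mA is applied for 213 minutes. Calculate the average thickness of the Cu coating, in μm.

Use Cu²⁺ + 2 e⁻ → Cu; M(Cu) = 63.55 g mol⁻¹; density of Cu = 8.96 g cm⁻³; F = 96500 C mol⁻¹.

Q = I·t = 0.4630 × 12780 = 5917 C; n(e⁻) = 0.06132 mol.
n(Cu) = n(e⁻)/2 = 0.03066 mol, so m = 0.03066 × 63.55 = 1.948 g.
Volume = m/ρ = 1.948 / 8.96 = 0.2175 cm³.
Thickness = V/A = 0.2175 / 460 = 4.73 × 10⁻⁴ cm = 4.73 μm.

4.73 μm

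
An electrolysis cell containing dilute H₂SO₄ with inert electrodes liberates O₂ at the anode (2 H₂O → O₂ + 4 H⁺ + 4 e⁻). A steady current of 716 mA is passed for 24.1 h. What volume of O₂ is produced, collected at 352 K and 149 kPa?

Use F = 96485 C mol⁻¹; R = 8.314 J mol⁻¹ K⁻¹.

3.16 L

Q = I·t = 0.7160 A × 86760 s = 62120 C.
n(e⁻) = Q/F = 62120 / 96485 = 0.6438 mol.
4 electrons are transferred per O₂ molecule, so n(O₂) = 0.6438 / 4 = 0.1610 mol.
V = nRT/P = (0.1610 × 8.314 × 352) / (149 × 10³ Pa) = 0.00316 m³ = 3.16 L.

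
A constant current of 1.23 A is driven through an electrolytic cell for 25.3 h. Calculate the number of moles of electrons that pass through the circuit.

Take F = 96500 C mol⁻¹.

1.16 mol

Q = I·t = 1.230 A × 91080 s = 112000 C.
n(e⁻) = Q/F = 112000 / 96500 = 1.16 mol.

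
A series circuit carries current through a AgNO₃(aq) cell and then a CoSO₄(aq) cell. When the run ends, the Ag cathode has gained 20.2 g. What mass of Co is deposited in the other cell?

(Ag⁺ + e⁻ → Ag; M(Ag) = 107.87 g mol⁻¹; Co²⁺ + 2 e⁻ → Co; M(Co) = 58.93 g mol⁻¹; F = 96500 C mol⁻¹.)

5.52 g

n(Ag) = 20.2 / 107.87 = 0.1873 mol.
Since Ag⁺ + e⁻ → Ag, n(e⁻) passed = 1 × 0.1873 = 0.1873 mol.
Cells in series carry the same charge, so the same 0.1873 mol of electrons passes through cell 2.
Co²⁺ + 2 e⁻ → Co, so n(Co) = 0.1873 / 2 = 0.09363 mol.
m(Co) = 0.09363 × 58.93 = 5.52 g.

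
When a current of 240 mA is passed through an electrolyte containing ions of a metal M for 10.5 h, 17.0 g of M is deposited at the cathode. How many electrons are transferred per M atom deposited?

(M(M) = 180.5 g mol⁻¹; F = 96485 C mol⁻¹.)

Q = I·t = 0.2400 A × 37800 s = 9072 C, so n(e⁻) = 9072/96485 = 0.09402 mol.
n(M) deposited = 17.0 / 180.5 = 0.09418 mol.
Electrons per atom = n(e⁻)/n(M) = 0.09402 / 0.09418 = 0.998 ≈ 1, so the ion is M⁺.

1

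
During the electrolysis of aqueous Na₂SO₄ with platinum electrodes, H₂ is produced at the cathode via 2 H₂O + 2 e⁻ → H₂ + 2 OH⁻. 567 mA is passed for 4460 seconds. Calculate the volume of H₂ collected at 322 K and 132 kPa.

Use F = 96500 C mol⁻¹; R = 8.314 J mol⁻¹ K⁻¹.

0.266 L

Q = I·t = 0.5670 A × 4460.0 s = 2529 C.
n(e⁻) = Q/F = 2529 / 96500 = 0.02621 mol.
2 electrons are transferred per H₂ molecule, so n(H₂) = 0.02621 / 2 = 0.01310 mol.
V = nRT/P = (0.01310 × 8.314 × 322) / (132 × 10³ Pa) = 2.66 × 10⁻⁴ m³ = 0.266 L.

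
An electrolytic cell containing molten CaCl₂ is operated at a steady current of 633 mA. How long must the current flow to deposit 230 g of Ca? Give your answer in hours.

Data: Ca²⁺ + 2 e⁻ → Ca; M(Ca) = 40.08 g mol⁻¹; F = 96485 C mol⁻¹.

n(Ca) = m/M = 230 / 40.08 = 5.739 mol.
Each Ca atom requires 2 electrons, so n(e⁻) = 2 × 5.739 = 11.48 mol.
Q = n(e⁻)·F = 11.48 × 96485 = 1107000 C.
t = Q/I = 1107000 / 0.6330 A = 1749000 s = 486 h.

486 h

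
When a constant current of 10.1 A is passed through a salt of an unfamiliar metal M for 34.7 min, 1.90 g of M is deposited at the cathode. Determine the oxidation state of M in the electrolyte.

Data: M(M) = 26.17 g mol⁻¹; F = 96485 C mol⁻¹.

+3

Q = I·t = 10.10 A × 2082.0 s = 21030 C, so n(e⁻) = 21030/96485 = 0.2179 mol.
n(M) deposited = 1.90 / 26.17 = 0.07260 mol.
Electrons per atom = n(e⁻)/n(M) = 0.2179 / 0.07260 = 3.00 ≈ 3, so the ion is M³⁺.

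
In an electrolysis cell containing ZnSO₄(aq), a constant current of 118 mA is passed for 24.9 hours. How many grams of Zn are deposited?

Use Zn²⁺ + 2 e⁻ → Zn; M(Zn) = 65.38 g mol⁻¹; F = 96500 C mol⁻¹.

Q = I·t = 0.1180 A × 89640 s = 10580 C.
n(e⁻) = Q/F = 10580 / 96500 = 0.1096 mol.
Zn²⁺ + 2 e⁻ → Zn, so n(Zn) = n(e⁻)/2 = 0.05481 mol.
m = n·M = 0.05481 × 65.38 = 3.58 g.

3.58 g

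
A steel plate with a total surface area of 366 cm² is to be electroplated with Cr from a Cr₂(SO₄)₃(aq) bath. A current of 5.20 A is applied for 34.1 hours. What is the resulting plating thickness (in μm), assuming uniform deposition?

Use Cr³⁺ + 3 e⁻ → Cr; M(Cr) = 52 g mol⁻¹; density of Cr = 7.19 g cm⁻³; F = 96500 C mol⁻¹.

Q = I·t = 5.200 × 122760 = 638400 C; n(e⁻) = 6.615 mol.
n(Cr) = n(e⁻)/3 = 2.205 mol, so m = 2.205 × 52 = 114.7 g.
Volume = m/ρ = 114.7 / 7.19 = 15.95 cm³.
Thickness = V/A = 15.95 / 366 = 0.0436 cm = 436 μm.

436 μm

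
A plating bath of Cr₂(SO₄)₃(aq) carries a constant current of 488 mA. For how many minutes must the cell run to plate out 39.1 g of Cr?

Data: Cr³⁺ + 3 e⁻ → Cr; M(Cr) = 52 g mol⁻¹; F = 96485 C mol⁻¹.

7430 min

n(Cr) = m/M = 39.1 / 52 = 0.7519 mol.
Each Cr atom requires 3 electrons, so n(e⁻) = 3 × 0.7519 = 2.256 mol.
Q = n(e⁻)·F = 2.256 × 96485 = 217600 C.
t = Q/I = 217600 / 0.4880 A = 446000 s = 7430 min.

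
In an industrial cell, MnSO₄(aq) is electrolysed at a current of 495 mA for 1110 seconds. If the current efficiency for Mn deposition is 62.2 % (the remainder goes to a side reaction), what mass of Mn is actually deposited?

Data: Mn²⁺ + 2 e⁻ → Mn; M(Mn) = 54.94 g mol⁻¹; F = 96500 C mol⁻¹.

Q = I·t = 0.4950 × 1110.0 = 549.4 C.
n(e⁻) = 549.4/96500 = 0.005694 mol; theoretically n(Mn) = 0.005694/2 = 0.002847 mol, m_theo = 0.1564 g.
At 62.2 % efficiency, m_actual = 0.622 × 0.1564 = 0.0973 g.

0.0973 g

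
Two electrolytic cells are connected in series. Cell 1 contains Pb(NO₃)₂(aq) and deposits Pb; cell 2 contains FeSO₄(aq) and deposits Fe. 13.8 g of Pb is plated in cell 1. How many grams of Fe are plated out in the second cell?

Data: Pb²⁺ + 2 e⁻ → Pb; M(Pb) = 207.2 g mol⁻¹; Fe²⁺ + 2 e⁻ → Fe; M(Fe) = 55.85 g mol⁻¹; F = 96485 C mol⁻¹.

3.72 g

n(Pb) = 13.8 / 207.2 = 0.06660 mol.
Since Pb²⁺ + 2 e⁻ → Pb, n(e⁻) passed = 2 × 0.06660 = 0.1332 mol.
Cells in series carry the same charge, so the same 0.1332 mol of electrons passes through cell 2.
Fe²⁺ + 2 e⁻ → Fe, so n(Fe) = 0.1332 / 2 = 0.06660 mol.
m(Fe) = 0.06660 × 55.85 = 3.72 g.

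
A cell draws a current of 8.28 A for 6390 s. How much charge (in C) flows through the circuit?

Q = I·t = 8.280 A × 6390.0 s = 52900 C.

52900 C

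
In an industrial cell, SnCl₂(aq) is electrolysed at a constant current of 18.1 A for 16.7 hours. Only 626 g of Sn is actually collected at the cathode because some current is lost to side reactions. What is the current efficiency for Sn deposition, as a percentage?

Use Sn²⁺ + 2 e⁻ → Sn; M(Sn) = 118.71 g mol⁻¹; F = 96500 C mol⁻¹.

Q = I·t = 18.10 × 60120 = 1088000 C; n(e⁻) = 1088000/96500 = 11.28 mol.
Theoretical n(Sn) = n(e⁻)/2 = 5.638 mol, i.e. m_theo = 5.638 × 118.71 = 669.3 g.
Efficiency = m_actual / m_theo = 626 / 669.3 = 93.5 %.

93.5 %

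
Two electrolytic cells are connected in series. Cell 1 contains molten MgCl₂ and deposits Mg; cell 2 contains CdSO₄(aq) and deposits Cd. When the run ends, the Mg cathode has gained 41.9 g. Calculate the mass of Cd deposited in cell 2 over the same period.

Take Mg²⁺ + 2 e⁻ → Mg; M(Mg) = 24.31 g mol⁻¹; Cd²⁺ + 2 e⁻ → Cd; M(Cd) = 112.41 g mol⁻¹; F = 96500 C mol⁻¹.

194 g

n(Mg) = 41.9 / 24.31 = 1.724 mol.
Since Mg²⁺ + 2 e⁻ → Mg, n(e⁻) passed = 2 × 1.724 = 3.447 mol.
Cells in series carry the same charge, so the same 3.447 mol of electrons passes through cell 2.
Cd²⁺ + 2 e⁻ → Cd, so n(Cd) = 3.447 / 2 = 1.724 mol.
m(Cd) = 1.724 × 112.41 = 194 g.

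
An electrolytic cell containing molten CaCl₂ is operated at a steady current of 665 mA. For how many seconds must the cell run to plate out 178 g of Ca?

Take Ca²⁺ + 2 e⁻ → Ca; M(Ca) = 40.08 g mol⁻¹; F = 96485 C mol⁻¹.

1.29 × 10⁶ s

n(Ca) = m/M = 178 / 40.08 = 4.441 mol.
Each Ca atom requires 2 electrons, so n(e⁻) = 2 × 4.441 = 8.882 mol.
Q = n(e⁻)·F = 8.882 × 96485 = 857000 C.
t = Q/I = 857000 / 0.6650 A = 1289000 s.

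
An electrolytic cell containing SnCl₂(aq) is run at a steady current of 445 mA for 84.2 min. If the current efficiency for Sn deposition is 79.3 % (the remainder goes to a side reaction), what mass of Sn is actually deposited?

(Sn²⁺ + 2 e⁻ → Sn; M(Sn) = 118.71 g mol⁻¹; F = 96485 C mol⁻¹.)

Q = I·t = 0.4450 × 5052.0 = 2248 C.
n(e⁻) = 2248/96485 = 0.02330 mol; theoretically n(Sn) = 0.02330/2 = 0.01165 mol, m_theo = 1.383 g.
At 79.3 % efficiency, m_actual = 0.793 × 1.383 = 1.10 g.

1.10 g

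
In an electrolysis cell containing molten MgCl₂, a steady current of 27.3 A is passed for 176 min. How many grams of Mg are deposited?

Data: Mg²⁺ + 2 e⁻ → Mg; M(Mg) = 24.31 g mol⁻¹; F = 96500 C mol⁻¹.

36.3 g

Q = I·t = 27.30 A × 10560 s = 288300 C.
n(e⁻) = Q/F = 288300 / 96500 = 2.987 mol.
Mg²⁺ + 2 e⁻ → Mg, so n(Mg) = n(e⁻)/2 = 1.494 mol.
m = n·M = 1.494 × 24.31 = 36.3 g.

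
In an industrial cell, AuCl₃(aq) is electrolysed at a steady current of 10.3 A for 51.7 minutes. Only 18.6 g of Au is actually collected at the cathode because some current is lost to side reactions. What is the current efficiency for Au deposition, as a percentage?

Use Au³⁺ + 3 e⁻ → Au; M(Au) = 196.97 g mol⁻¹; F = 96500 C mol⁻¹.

85.6 %

Q = I·t = 10.30 × 3102.0 = 31950 C; n(e⁻) = 31950/96500 = 0.3311 mol.
Theoretical n(Au) = n(e⁻)/3 = 0.1104 mol, i.e. m_theo = 0.1104 × 196.97 = 21.74 g.
Efficiency = m_actual / m_theo = 18.6 / 21.74 = 85.6 %.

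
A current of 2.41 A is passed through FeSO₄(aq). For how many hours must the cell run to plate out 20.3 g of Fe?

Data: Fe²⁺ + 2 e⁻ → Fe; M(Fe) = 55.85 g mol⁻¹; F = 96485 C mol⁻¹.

n(Fe) = m/M = 20.3 / 55.85 = 0.3635 mol.
Each Fe atom requires 2 electrons, so n(e⁻) = 2 × 0.3635 = 0.7269 mol.
Q = n(e⁻)·F = 0.7269 × 96485 = 70140 C.
t = Q/I = 70140 / 2.410 A = 29100 s = 8.08 h.

8.08 h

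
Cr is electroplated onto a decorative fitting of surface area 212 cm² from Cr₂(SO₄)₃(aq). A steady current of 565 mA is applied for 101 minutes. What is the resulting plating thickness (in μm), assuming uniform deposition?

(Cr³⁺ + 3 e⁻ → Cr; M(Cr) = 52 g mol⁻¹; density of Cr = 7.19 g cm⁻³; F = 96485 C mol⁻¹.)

Q = I·t = 0.5650 × 6060.0 = 3424 C; n(e⁻) = 0.03549 mol.
n(Cr) = n(e⁻)/3 = 0.01183 mol, so m = 0.01183 × 52 = 0.6151 g.
Volume = m/ρ = 0.6151 / 7.19 = 0.08555 cm³.
Thickness = V/A = 0.08555 / 212 = 4.04 × 10⁻⁴ cm = 4.04 μm.

4.04 μm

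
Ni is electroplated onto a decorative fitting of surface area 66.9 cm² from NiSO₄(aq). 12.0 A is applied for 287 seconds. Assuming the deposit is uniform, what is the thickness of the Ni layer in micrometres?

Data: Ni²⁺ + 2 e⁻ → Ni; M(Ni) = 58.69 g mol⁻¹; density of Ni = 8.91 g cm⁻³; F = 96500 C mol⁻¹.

Q = I·t = 12.00 × 287.00 = 3444 C; n(e⁻) = 0.03569 mol.
n(Ni) = n(e⁻)/2 = 0.01784 mol, so m = 0.01784 × 58.69 = 1.047 g.
Volume = m/ρ = 1.047 / 8.91 = 0.1175 cm³.
Thickness = V/A = 0.1175 / 66.9 = 0.00176 cm = 17.6 μm.

17.6 μm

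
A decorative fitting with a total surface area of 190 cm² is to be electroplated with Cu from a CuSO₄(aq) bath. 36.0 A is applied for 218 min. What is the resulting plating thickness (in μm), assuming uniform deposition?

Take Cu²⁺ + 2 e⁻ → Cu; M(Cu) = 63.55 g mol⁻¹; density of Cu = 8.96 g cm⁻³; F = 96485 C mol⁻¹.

Q = I·t = 36.00 × 13080 = 470900 C; n(e⁻) = 4.880 mol.
n(Cu) = n(e⁻)/2 = 2.440 mol, so m = 2.440 × 63.55 = 155.1 g.
Volume = m/ρ = 155.1 / 8.96 = 17.31 cm³.
Thickness = V/A = 17.31 / 190 = 0.0911 cm = 911 μm.

911 μm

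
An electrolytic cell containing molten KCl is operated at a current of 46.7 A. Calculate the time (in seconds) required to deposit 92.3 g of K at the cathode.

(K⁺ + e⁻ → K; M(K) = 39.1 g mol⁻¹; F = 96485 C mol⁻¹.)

4880 s

n(K) = m/M = 92.3 / 39.1 = 2.361 mol.
Each K atom requires 1 electron, so n(e⁻) = 1 × 2.361 = 2.361 mol.
Q = n(e⁻)·F = 2.361 × 96485 = 227800 C.
t = Q/I = 227800 / 46.70 A = 4877 s.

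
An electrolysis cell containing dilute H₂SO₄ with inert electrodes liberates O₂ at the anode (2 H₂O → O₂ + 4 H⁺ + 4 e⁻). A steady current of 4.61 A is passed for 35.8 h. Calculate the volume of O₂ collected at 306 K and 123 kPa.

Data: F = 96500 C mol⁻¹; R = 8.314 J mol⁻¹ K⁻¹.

31.8 L

Q = I·t = 4.610 A × 128880 s = 594100 C.
n(e⁻) = Q/F = 594100 / 96500 = 6.157 mol.
4 electrons are transferred per O₂ molecule, so n(O₂) = 6.157 / 4 = 1.539 mol.
V = nRT/P = (1.539 × 8.314 × 306) / (123 × 10³ Pa) = 0.0318 m³ = 31.8 L.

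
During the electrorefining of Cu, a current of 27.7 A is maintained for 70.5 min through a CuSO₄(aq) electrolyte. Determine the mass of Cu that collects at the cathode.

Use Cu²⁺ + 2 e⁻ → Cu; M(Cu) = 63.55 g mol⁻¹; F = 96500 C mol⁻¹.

38.6 g

Q = I·t = 27.70 A × 4230.0 s = 117200 C.
n(e⁻) = Q/F = 117200 / 96500 = 1.214 mol.
Cu²⁺ + 2 e⁻ → Cu, so n(Cu) = n(e⁻)/2 = 0.6071 mol.
m = n·M = 0.6071 × 63.55 = 38.6 g.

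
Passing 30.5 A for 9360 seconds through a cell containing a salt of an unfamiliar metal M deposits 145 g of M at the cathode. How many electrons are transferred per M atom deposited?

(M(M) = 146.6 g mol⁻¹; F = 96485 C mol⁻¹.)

3

Q = I·t = 30.50 A × 9360.0 s = 285500 C, so n(e⁻) = 285500/96485 = 2.959 mol.
n(M) deposited = 145 / 146.6 = 0.9891 mol.
Electrons per atom = n(e⁻)/n(M) = 2.959 / 0.9891 = 2.99 ≈ 3, so the ion is M³⁺.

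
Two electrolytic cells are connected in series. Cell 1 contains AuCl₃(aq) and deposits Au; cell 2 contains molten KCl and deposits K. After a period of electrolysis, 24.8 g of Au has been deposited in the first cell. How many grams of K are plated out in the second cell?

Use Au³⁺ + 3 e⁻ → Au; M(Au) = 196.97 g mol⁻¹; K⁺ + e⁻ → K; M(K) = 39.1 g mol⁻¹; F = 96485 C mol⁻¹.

14.8 g

n(Au) = 24.8 / 196.97 = 0.1259 mol.
Since Au³⁺ + 3 e⁻ → Au, n(e⁻) passed = 3 × 0.1259 = 0.3777 mol.
Cells in series carry the same charge, so the same 0.3777 mol of electrons passes through cell 2.
K⁺ + e⁻ → K, so n(K) = 0.3777 / 1 = 0.3777 mol.
m(K) = 0.3777 × 39.1 = 14.8 g.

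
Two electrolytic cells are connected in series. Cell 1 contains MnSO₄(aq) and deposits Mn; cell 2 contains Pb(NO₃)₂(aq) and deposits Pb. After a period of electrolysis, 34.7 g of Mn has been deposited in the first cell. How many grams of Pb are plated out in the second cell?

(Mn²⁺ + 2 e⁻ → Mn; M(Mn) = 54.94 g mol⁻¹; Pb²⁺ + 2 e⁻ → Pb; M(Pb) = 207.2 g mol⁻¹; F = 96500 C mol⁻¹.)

n(Mn) = 34.7 / 54.94 = 0.6316 mol.
Since Mn²⁺ + 2 e⁻ → Mn, n(e⁻) passed = 2 × 0.6316 = 1.263 mol.
Cells in series carry the same charge, so the same 1.263 mol of electrons passes through cell 2.
Pb²⁺ + 2 e⁻ → Pb, so n(Pb) = 1.263 / 2 = 0.6316 mol.
m(Pb) = 0.6316 × 207.2 = 131 g.

131 g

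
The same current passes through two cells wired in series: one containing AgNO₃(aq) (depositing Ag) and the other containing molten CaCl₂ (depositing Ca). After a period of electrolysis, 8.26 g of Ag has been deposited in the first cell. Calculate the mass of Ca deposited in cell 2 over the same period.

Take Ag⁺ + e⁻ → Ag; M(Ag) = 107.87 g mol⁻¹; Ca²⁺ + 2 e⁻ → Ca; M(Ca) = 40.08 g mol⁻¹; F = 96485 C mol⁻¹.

1.53 g

n(Ag) = 8.26 / 107.87 = 0.07657 mol.
Since Ag⁺ + e⁻ → Ag, n(e⁻) passed = 1 × 0.07657 = 0.07657 mol.
Cells in series carry the same charge, so the same 0.07657 mol of electrons passes through cell 2.
Ca²⁺ + 2 e⁻ → Ca, so n(Ca) = 0.07657 / 2 = 0.03829 mol.
m(Ca) = 0.03829 × 40.08 = 1.53 g.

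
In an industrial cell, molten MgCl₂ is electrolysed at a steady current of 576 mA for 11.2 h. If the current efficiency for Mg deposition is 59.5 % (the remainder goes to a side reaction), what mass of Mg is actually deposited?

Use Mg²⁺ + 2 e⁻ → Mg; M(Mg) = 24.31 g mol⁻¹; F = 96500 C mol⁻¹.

Q = I·t = 0.5760 × 40320 = 23220 C.
n(e⁻) = 23220/96500 = 0.2407 mol; theoretically n(Mg) = 0.2407/2 = 0.1203 mol, m_theo = 2.925 g.
At 59.5 % efficiency, m_actual = 0.595 × 2.925 = 1.74 g.

1.74 g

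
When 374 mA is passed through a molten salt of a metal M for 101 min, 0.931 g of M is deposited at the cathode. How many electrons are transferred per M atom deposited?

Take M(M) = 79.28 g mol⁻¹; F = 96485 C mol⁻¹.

Q = I·t = 0.3740 A × 6060.0 s = 2266 C, so n(e⁻) = 2266/96485 = 0.02349 mol.
n(M) deposited = 0.931 / 79.28 = 0.01174 mol.
Electrons per atom = n(e⁻)/n(M) = 0.02349 / 0.01174 = 2.00 ≈ 2, so the ion is M²⁺.

2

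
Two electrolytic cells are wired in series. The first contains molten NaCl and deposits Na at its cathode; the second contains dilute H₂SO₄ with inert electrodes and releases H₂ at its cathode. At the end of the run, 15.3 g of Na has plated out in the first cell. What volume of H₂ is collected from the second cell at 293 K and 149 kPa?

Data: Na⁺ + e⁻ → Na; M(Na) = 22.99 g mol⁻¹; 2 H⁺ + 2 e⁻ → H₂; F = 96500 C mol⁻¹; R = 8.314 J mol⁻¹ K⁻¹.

n(Na) = 15.3 / 22.99 = 0.6655 mol, so n(e⁻) = 1 × 0.6655 = 0.6655 mol.
The cells are in series, so the same 0.6655 mol of electrons passes through the second cell.
2 H⁺ + 2 e⁻ → H₂ — 2 mol e⁻ per mol H₂, so n(H₂) = 0.6655/2 = 0.3328 mol.
V = nRT/P = (0.3328 × 8.314 × 293) / (149 × 10³) = 0.00544 m³ = 5.44 L.

5.44 L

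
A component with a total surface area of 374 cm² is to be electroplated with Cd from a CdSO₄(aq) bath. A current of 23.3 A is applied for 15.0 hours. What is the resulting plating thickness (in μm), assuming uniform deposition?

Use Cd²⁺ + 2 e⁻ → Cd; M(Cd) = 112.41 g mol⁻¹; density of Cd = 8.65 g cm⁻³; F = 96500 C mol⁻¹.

2270 μm

Q = I·t = 23.30 × 54000 = 1258000 C; n(e⁻) = 13.04 mol.
n(Cd) = n(e⁻)/2 = 6.519 mol, so m = 6.519 × 112.41 = 732.8 g.
Volume = m/ρ = 732.8 / 8.65 = 84.72 cm³.
Thickness = V/A = 84.72 / 374 = 0.227 cm = 2270 μm.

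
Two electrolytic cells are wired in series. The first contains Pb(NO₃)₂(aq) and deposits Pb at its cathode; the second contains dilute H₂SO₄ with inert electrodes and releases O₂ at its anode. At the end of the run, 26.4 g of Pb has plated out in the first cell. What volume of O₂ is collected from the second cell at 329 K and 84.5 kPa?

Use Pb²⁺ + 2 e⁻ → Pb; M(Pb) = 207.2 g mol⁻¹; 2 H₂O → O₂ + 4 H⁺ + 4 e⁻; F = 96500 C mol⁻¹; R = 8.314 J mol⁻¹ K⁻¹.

n(Pb) = 26.4 / 207.2 = 0.1274 mol, so n(e⁻) = 2 × 0.1274 = 0.2548 mol.
The cells are in series, so the same 0.2548 mol of electrons passes through the second cell.
2 H₂O → O₂ + 4 H⁺ + 4 e⁻ — 4 mol e⁻ per mol O₂, so n(O₂) = 0.2548/4 = 0.06371 mol.
V = nRT/P = (0.06371 × 8.314 × 329) / (84.5 × 10³) = 0.00206 m³ = 2.06 L.

2.06 L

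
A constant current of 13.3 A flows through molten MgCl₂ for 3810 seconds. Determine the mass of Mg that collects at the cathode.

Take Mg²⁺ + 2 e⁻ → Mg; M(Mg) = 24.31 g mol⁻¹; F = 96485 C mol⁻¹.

Q = I·t = 13.30 A × 3810.0 s = 50670 C.
n(e⁻) = Q/F = 50670 / 96485 = 0.5252 mol.
Mg²⁺ + 2 e⁻ → Mg, so n(Mg) = n(e⁻)/2 = 0.2626 mol.
m = n·M = 0.2626 × 24.31 = 6.38 g.

6.38 g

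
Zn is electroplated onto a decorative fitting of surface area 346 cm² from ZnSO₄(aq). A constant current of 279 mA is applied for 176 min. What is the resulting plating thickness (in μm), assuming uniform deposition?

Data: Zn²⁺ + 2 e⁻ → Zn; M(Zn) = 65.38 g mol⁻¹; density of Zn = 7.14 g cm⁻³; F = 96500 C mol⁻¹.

Q = I·t = 0.2790 × 10560 = 2946 C; n(e⁻) = 0.03053 mol.
n(Zn) = n(e⁻)/2 = 0.01527 mol, so m = 0.01527 × 65.38 = 0.9981 g.
Volume = m/ρ = 0.9981 / 7.14 = 0.1398 cm³.
Thickness = V/A = 0.1398 / 346 = 4.04 × 10⁻⁴ cm = 4.04 μm.

4.04 μm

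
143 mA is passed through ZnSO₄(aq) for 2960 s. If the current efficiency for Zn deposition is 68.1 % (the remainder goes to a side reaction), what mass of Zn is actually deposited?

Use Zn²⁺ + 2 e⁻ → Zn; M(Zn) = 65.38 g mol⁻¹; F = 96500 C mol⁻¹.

Q = I·t = 0.1430 × 2960.0 = 423.3 C.
n(e⁻) = 423.3/96500 = 0.004386 mol; theoretically n(Zn) = 0.004386/2 = 0.002193 mol, m_theo = 0.1434 g.
At 68.1 % efficiency, m_actual = 0.681 × 0.1434 = 0.0976 g.

0.0976 g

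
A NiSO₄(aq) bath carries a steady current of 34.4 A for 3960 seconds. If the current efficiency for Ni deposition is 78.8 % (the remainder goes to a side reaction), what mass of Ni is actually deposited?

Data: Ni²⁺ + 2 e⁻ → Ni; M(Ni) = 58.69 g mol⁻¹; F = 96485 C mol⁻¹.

Q = I·t = 34.40 × 3960.0 = 136200 C.
n(e⁻) = 136200/96485 = 1.412 mol; theoretically n(Ni) = 1.412/2 = 0.7059 mol, m_theo = 41.43 g.
At 78.8 % efficiency, m_actual = 0.788 × 41.43 = 32.6 g.

32.6 g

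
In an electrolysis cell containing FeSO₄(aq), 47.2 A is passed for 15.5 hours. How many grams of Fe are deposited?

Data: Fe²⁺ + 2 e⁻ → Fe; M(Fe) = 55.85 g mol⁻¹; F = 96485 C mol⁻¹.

762 g

Q = I·t = 47.20 A × 55800 s = 2634000 C.
n(e⁻) = Q/F = 2634000 / 96485 = 27.30 mol.
Fe²⁺ + 2 e⁻ → Fe, so n(Fe) = n(e⁻)/2 = 13.65 mol.
m = n·M = 13.65 × 55.85 = 762 g.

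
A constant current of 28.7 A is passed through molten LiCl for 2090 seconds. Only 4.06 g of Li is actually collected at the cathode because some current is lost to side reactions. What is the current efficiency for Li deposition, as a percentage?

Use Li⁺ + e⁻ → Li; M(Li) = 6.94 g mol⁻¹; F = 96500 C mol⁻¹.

Q = I·t = 28.70 × 2090.0 = 59980 C; n(e⁻) = 59980/96500 = 0.6216 mol.
Theoretical n(Li) = n(e⁻)/1 = 0.6216 mol, i.e. m_theo = 0.6216 × 6.94 = 4.314 g.
Efficiency = m_actual / m_theo = 4.06 / 4.314 = 94.1 %.

94.1 %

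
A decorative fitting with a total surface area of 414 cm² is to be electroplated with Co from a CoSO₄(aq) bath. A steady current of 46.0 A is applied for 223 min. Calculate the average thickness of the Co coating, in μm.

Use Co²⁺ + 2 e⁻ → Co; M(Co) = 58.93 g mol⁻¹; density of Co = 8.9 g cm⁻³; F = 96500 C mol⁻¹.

Q = I·t = 46.00 × 13380 = 615500 C; n(e⁻) = 6.378 mol.
n(Co) = n(e⁻)/2 = 3.189 mol, so m = 3.189 × 58.93 = 187.9 g.
Volume = m/ρ = 187.9 / 8.9 = 21.12 cm³.
Thickness = V/A = 21.12 / 414 = 0.0510 cm = 510 μm.

510 μm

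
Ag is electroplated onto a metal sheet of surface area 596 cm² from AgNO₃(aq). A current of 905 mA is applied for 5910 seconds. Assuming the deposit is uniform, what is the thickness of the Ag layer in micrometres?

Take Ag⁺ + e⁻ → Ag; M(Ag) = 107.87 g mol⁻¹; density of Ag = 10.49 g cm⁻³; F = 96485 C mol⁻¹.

Q = I·t = 0.9050 × 5910.0 = 5349 C; n(e⁻) = 0.05543 mol.
n(Ag) = n(e⁻)/1 = 0.05543 mol, so m = 0.05543 × 107.87 = 5.980 g.
Volume = m/ρ = 5.980 / 10.49 = 0.5700 cm³.
Thickness = V/A = 0.5700 / 596 = 9.56 × 10⁻⁴ cm = 9.56 μm.

9.56 μm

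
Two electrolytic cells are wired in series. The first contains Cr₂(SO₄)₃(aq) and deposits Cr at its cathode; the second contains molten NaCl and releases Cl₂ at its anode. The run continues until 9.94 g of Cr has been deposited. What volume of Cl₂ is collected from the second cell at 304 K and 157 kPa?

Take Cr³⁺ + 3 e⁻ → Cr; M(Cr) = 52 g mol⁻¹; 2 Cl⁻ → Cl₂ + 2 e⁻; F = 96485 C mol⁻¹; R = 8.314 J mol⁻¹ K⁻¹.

4.62 L

n(Cr) = 9.94 / 52 = 0.1912 mol, so n(e⁻) = 3 × 0.1912 = 0.5735 mol.
The cells are in series, so the same 0.5735 mol of electrons passes through the second cell.
2 Cl⁻ → Cl₂ + 2 e⁻ — 2 mol e⁻ per mol Cl₂, so n(Cl₂) = 0.5735/2 = 0.2867 mol.
V = nRT/P = (0.2867 × 8.314 × 304) / (157 × 10³) = 0.00462 m³ = 4.62 L.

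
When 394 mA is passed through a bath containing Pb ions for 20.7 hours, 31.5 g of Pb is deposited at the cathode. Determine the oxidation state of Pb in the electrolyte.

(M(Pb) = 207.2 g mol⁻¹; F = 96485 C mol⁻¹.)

Q = I·t = 0.3940 A × 74520 s = 29360 C, so n(e⁻) = 29360/96485 = 0.3043 mol.
n(Pb) deposited = 31.5 / 207.2 = 0.1520 mol.
Electrons per atom = n(e⁻)/n(Pb) = 0.3043 / 0.1520 = 2.00 ≈ 2, so the ion is Pb²⁺.

+2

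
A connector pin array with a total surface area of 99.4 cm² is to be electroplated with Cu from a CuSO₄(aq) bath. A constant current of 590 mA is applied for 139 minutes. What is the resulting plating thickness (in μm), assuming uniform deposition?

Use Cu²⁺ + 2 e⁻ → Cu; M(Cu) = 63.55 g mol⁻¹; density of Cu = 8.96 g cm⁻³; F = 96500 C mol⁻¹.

Q = I·t = 0.5900 × 8340.0 = 4921 C; n(e⁻) = 0.05099 mol.
n(Cu) = n(e⁻)/2 = 0.02550 mol, so m = 0.02550 × 63.55 = 1.620 g.
Volume = m/ρ = 1.620 / 8.96 = 0.1808 cm³.
Thickness = V/A = 0.1808 / 99.4 = 0.00182 cm = 18.2 μm.

18.2 μm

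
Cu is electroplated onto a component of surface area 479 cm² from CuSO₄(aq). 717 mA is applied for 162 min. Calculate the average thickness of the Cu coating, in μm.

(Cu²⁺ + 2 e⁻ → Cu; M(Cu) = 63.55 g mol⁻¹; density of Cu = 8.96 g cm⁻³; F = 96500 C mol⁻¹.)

Q = I·t = 0.7170 × 9720.0 = 6969 C; n(e⁻) = 0.07222 mol.
n(Cu) = n(e⁻)/2 = 0.03611 mol, so m = 0.03611 × 63.55 = 2.295 g.
Volume = m/ρ = 2.295 / 8.96 = 0.2561 cm³.
Thickness = V/A = 0.2561 / 479 = 5.35 × 10⁻⁴ cm = 5.35 μm.

5.35 μm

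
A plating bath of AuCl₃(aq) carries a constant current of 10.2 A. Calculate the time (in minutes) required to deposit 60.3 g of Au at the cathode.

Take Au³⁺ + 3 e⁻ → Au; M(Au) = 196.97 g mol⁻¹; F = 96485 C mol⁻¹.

145 min

n(Au) = m/M = 60.3 / 196.97 = 0.3061 mol.
Each Au atom requires 3 electrons, so n(e⁻) = 3 × 0.3061 = 0.9184 mol.
Q = n(e⁻)·F = 0.9184 × 96485 = 88610 C.
t = Q/I = 88610 / 10.20 A = 8688 s = 145 min.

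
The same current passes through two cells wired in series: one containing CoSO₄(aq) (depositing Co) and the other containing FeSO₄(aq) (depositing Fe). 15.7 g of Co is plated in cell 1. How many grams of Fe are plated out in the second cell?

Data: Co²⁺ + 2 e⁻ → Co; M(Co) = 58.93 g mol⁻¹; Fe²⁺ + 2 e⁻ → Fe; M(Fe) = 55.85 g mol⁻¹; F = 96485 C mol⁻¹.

n(Co) = 15.7 / 58.93 = 0.2664 mol.
Since Co²⁺ + 2 e⁻ → Co, n(e⁻) passed = 2 × 0.2664 = 0.5328 mol.
Cells in series carry the same charge, so the same 0.5328 mol of electrons passes through cell 2.
Fe²⁺ + 2 e⁻ → Fe, so n(Fe) = 0.5328 / 2 = 0.2664 mol.
m(Fe) = 0.2664 × 55.85 = 14.9 g.

14.9 g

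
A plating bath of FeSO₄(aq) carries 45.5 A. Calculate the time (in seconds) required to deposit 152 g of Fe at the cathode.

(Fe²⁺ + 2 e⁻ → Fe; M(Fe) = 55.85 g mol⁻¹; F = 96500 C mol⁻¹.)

n(Fe) = m/M = 152 / 55.85 = 2.722 mol.
Each Fe atom requires 2 electrons, so n(e⁻) = 2 × 2.722 = 5.443 mol.
Q = n(e⁻)·F = 5.443 × 96500 = 525300 C.
t = Q/I = 525300 / 45.50 A = 11540 s.

11500 s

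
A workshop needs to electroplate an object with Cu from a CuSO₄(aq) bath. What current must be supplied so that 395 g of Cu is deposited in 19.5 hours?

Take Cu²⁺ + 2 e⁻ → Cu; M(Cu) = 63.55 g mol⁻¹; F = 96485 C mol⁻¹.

17.1 A

n(Cu) = 395 / 63.55 = 6.216 mol.
n(e⁻) = 2 × 6.216 = 12.43 mol.
Q = n(e⁻)·F = 12.43 × 96485 = 1199000 C.
I = Q/t = 1199000 / 70200 s = 17.1 A.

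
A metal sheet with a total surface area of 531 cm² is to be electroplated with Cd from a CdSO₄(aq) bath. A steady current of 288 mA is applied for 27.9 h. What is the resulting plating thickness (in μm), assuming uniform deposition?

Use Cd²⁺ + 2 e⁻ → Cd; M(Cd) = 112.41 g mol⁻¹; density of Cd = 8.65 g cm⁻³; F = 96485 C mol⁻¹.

36.7 μm

Q = I·t = 0.2880 × 100440 = 28930 C; n(e⁻) = 0.2998 mol.
n(Cd) = n(e⁻)/2 = 0.1499 mol, so m = 0.1499 × 112.41 = 16.85 g.
Volume = m/ρ = 16.85 / 8.65 = 1.948 cm³.
Thickness = V/A = 1.948 / 531 = 0.00367 cm = 36.7 μm.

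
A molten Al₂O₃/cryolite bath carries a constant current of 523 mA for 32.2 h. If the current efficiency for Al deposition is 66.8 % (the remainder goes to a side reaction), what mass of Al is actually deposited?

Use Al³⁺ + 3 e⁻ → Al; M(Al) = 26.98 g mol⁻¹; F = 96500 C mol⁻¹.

3.77 g

Q = I·t = 0.5230 × 115920 = 60630 C.
n(e⁻) = 60630/96500 = 0.6283 mol; theoretically n(Al) = 0.6283/3 = 0.2094 mol, m_theo = 5.650 g.
At 66.8 % efficiency, m_actual = 0.668 × 5.650 = 3.77 g.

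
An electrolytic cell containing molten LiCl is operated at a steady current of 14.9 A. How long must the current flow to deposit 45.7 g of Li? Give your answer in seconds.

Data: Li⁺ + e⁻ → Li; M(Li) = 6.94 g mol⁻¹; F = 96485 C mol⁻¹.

n(Li) = m/M = 45.7 / 6.94 = 6.585 mol.
Each Li atom requires 1 electron, so n(e⁻) = 1 × 6.585 = 6.585 mol.
Q = n(e⁻)·F = 6.585 × 96485 = 635400 C.
t = Q/I = 635400 / 14.90 A = 42640 s.

42600 s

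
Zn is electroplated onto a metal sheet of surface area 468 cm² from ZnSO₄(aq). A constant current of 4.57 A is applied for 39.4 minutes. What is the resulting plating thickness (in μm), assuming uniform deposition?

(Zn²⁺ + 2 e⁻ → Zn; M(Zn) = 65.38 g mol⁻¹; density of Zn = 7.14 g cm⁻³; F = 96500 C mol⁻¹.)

11.0 μm

Q = I·t = 4.570 × 2364.0 = 10800 C; n(e⁻) = 0.1120 mol.
n(Zn) = n(e⁻)/2 = 0.05598 mol, so m = 0.05598 × 65.38 = 3.660 g.
Volume = m/ρ = 3.660 / 7.14 = 0.5126 cm³.
Thickness = V/A = 0.5126 / 468 = 0.00110 cm = 11.0 μm.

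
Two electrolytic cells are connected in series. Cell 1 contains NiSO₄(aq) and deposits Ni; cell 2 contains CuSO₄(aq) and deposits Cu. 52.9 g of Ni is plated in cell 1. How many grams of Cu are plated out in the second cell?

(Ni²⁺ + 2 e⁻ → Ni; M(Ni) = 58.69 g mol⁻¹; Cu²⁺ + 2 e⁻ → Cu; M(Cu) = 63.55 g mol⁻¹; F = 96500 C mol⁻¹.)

57.3 g

n(Ni) = 52.9 / 58.69 = 0.9013 mol.
Since Ni²⁺ + 2 e⁻ → Ni, n(e⁻) passed = 2 × 0.9013 = 1.803 mol.
Cells in series carry the same charge, so the same 1.803 mol of electrons passes through cell 2.
Cu²⁺ + 2 e⁻ → Cu, so n(Cu) = 1.803 / 2 = 0.9013 mol.
m(Cu) = 0.9013 × 63.55 = 57.3 g.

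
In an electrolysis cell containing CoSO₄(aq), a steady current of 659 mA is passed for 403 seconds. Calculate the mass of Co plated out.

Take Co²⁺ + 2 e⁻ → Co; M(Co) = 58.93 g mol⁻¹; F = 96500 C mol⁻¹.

0.0811 g

Q = I·t = 0.6590 A × 403.00 s = 265.6 C.
n(e⁻) = Q/F = 265.6 / 96500 = 0.002752 mol.
Co²⁺ + 2 e⁻ → Co, so n(Co) = n(e⁻)/2 = 0.001376 mol.
m = n·M = 0.001376 × 58.93 = 0.0811 g.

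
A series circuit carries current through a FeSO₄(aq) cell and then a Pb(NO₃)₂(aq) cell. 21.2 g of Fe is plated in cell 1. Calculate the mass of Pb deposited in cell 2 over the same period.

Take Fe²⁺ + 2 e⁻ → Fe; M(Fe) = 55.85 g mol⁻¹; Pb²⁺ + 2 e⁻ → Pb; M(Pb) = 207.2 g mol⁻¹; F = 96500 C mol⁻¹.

78.7 g

n(Fe) = 21.2 / 55.85 = 0.3796 mol.
Since Fe²⁺ + 2 e⁻ → Fe, n(e⁻) passed = 2 × 0.3796 = 0.7592 mol.
Cells in series carry the same charge, so the same 0.7592 mol of electrons passes through cell 2.
Pb²⁺ + 2 e⁻ → Pb, so n(Pb) = 0.7592 / 2 = 0.3796 mol.
m(Pb) = 0.3796 × 207.2 = 78.7 g.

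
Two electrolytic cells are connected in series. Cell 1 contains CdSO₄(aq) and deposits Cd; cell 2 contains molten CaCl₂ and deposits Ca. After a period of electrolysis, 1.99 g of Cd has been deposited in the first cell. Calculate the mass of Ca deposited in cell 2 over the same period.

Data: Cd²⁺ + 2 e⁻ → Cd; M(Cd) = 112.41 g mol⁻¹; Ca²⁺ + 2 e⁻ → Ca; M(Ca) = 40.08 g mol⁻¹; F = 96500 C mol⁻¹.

0.710 g

n(Cd) = 1.99 / 112.41 = 0.01770 mol.
Since Cd²⁺ + 2 e⁻ → Cd, n(e⁻) passed = 2 × 0.01770 = 0.03541 mol.
Cells in series carry the same charge, so the same 0.03541 mol of electrons passes through cell 2.
Ca²⁺ + 2 e⁻ → Ca, so n(Ca) = 0.03541 / 2 = 0.01770 mol.
m(Ca) = 0.01770 × 40.08 = 0.710 g.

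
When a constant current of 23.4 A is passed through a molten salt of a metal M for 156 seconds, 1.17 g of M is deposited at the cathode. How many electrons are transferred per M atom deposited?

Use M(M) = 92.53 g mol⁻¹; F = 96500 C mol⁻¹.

Q = I·t = 23.40 A × 156.00 s = 3650 C, so n(e⁻) = 3650/96500 = 0.03783 mol.
n(M) deposited = 1.17 / 92.53 = 0.01264 mol.
Electrons per atom = n(e⁻)/n(M) = 0.03783 / 0.01264 = 2.99 ≈ 3, so the ion is M³⁺.

3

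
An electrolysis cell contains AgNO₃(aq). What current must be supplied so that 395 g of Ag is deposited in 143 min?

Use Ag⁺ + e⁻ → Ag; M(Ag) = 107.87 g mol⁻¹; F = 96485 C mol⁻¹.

41.2 A

n(Ag) = 395 / 107.87 = 3.662 mol.
n(e⁻) = 1 × 3.662 = 3.662 mol.
Q = n(e⁻)·F = 3.662 × 96485 = 353300 C.
I = Q/t = 353300 / 8580.0 s = 41.2 A.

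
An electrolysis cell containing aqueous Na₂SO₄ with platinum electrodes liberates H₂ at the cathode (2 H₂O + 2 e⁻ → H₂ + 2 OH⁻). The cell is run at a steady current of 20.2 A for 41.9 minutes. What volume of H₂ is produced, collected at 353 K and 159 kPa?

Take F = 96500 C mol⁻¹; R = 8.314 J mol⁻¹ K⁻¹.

Q = I·t = 20.20 A × 2514.0 s = 50780 C.
n(e⁻) = Q/F = 50780 / 96500 = 0.5262 mol.
2 electrons are transferred per H₂ molecule, so n(H₂) = 0.5262 / 2 = 0.2631 mol.
V = nRT/P = (0.2631 × 8.314 × 353) / (159 × 10³ Pa) = 0.00486 m³ = 4.86 L.

4.86 L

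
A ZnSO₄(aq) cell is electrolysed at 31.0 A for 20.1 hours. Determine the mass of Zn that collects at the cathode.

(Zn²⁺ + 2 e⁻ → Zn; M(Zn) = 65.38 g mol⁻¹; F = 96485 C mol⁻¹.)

760 g

Q = I·t = 31.00 A × 72360 s = 2243000 C.
n(e⁻) = Q/F = 2243000 / 96485 = 23.25 mol.
Zn²⁺ + 2 e⁻ → Zn, so n(Zn) = n(e⁻)/2 = 11.62 mol.
m = n·M = 11.62 × 65.38 = 760 g.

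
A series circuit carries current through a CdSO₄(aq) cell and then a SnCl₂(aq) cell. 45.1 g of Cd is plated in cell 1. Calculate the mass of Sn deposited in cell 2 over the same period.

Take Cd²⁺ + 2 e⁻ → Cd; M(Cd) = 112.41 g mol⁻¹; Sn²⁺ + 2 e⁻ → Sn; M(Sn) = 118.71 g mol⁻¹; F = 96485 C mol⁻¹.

n(Cd) = 45.1 / 112.41 = 0.4012 mol.
Since Cd²⁺ + 2 e⁻ → Cd, n(e⁻) passed = 2 × 0.4012 = 0.8024 mol.
Cells in series carry the same charge, so the same 0.8024 mol of electrons passes through cell 2.
Sn²⁺ + 2 e⁻ → Sn, so n(Sn) = 0.8024 / 2 = 0.4012 mol.
m(Sn) = 0.4012 × 118.71 = 47.6 g.

47.6 g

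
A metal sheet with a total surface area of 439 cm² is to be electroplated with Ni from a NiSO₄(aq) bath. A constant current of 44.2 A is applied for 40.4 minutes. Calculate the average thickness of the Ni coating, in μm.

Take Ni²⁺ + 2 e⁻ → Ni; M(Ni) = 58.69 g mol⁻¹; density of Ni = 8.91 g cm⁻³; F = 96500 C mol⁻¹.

Q = I·t = 44.20 × 2424.0 = 107100 C; n(e⁻) = 1.110 mol.
n(Ni) = n(e⁻)/2 = 0.5551 mol, so m = 0.5551 × 58.69 = 32.58 g.
Volume = m/ρ = 32.58 / 8.91 = 3.657 cm³.
Thickness = V/A = 3.657 / 439 = 0.00833 cm = 83.3 μm.

83.3 μm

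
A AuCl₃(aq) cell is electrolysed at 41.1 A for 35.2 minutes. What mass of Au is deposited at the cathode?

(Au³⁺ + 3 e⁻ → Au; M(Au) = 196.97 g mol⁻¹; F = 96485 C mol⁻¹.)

Q = I·t = 41.10 A × 2112.0 s = 86800 C.
n(e⁻) = Q/F = 86800 / 96485 = 0.8997 mol.
Au³⁺ + 3 e⁻ → Au, so n(Au) = n(e⁻)/3 = 0.2999 mol.
m = n·M = 0.2999 × 196.97 = 59.1 g.

59.1 g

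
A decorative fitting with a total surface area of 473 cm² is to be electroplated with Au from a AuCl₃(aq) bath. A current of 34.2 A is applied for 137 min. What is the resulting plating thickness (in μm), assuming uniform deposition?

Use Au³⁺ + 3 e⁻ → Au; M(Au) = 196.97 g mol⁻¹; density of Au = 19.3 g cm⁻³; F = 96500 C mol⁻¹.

210 μm

Q = I·t = 34.20 × 8220.0 = 281100 C; n(e⁻) = 2.913 mol.
n(Au) = n(e⁻)/3 = 0.9711 mol, so m = 0.9711 × 196.97 = 191.3 g.
Volume = m/ρ = 191.3 / 19.3 = 9.910 cm³.
Thickness = V/A = 9.910 / 473 = 0.0210 cm = 210 μm.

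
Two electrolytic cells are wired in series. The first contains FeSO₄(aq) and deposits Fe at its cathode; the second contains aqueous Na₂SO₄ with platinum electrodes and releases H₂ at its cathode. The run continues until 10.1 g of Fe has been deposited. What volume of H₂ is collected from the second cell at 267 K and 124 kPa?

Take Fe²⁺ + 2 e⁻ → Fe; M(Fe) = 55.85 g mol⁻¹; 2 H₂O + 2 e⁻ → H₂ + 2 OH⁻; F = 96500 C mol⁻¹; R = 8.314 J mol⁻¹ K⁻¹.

3.24 L

n(Fe) = 10.1 / 55.85 = 0.1808 mol, so n(e⁻) = 2 × 0.1808 = 0.3617 mol.
The cells are in series, so the same 0.3617 mol of electrons passes through the second cell.
2 H₂O + 2 e⁻ → H₂ + 2 OH⁻ — 2 mol e⁻ per mol H₂, so n(H₂) = 0.3617/2 = 0.1808 mol.
V = nRT/P = (0.1808 × 8.314 × 267) / (124 × 10³) = 0.00324 m³ = 3.24 L.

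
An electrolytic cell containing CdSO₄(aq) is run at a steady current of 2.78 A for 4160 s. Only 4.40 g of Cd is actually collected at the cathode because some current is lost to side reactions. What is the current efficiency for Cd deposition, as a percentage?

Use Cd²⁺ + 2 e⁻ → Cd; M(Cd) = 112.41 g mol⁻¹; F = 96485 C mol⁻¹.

Q = I·t = 2.780 × 4160.0 = 11560 C; n(e⁻) = 11560/96485 = 0.1199 mol.
Theoretical n(Cd) = n(e⁻)/2 = 0.05993 mol, i.e. m_theo = 0.05993 × 112.41 = 6.737 g.
Efficiency = m_actual / m_theo = 4.40 / 6.737 = 65.3 %.

65.3 %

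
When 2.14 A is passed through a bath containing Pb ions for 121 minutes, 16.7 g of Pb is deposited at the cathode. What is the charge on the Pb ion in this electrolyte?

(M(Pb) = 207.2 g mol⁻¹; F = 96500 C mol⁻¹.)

Q = I·t = 2.140 A × 7260.0 s = 15540 C, so n(e⁻) = 15540/96500 = 0.1610 mol.
n(Pb) deposited = 16.7 / 207.2 = 0.08060 mol.
Electrons per atom = n(e⁻)/n(Pb) = 0.1610 / 0.08060 = 2.00 ≈ 2, so the ion is Pb²⁺.

+2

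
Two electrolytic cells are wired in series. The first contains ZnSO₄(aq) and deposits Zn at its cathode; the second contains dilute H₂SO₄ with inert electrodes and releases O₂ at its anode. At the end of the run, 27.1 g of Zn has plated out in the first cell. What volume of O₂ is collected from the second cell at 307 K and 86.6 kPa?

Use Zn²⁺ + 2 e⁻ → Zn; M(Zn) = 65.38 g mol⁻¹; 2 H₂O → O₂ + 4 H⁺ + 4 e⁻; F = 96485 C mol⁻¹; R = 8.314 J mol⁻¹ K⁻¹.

6.11 L

n(Zn) = 27.1 / 65.38 = 0.4145 mol, so n(e⁻) = 2 × 0.4145 = 0.8290 mol.
The cells are in series, so the same 0.8290 mol of electrons passes through the second cell.
2 H₂O → O₂ + 4 H⁺ + 4 e⁻ — 4 mol e⁻ per mol O₂, so n(O₂) = 0.8290/4 = 0.2072 mol.
V = nRT/P = (0.2072 × 8.314 × 307) / (86.6 × 10³) = 0.00611 m³ = 6.11 L.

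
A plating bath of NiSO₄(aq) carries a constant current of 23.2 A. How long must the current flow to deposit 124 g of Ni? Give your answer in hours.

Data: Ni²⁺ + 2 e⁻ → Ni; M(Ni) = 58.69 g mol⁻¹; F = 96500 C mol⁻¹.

4.88 h

n(Ni) = m/M = 124 / 58.69 = 2.113 mol.
Each Ni atom requires 2 electrons, so n(e⁻) = 2 × 2.113 = 4.226 mol.
Q = n(e⁻)·F = 4.226 × 96500 = 407800 C.
t = Q/I = 407800 / 23.20 A = 17580 s = 4.88 h.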